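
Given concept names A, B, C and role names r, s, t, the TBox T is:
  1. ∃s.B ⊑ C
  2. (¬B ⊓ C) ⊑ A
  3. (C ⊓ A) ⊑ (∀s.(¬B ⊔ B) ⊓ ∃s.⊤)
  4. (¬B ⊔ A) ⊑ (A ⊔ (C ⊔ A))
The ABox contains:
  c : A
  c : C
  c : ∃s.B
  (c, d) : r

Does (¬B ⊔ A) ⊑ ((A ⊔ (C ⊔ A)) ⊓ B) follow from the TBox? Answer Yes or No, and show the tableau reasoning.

No

1. (¬B ⊔ A) ⊑ ((A ⊔ (C ⊔ A)) ⊓ B)  ⇔  ((¬B ⊔ A) ⊓ ((¬A ⊓ (¬C ⊓ ¬A)) ⊔ ¬B)) unsat w.r.t. T
   apply at x₀: (¬B ⊔ A)⊑(A ⊔ (C ⊔ A))
   open: L(x₀) ⊇ {A, ¬B, ¬C, ∀s.¬B}
2. Hence (¬B ⊔ A) ⊑ ((A ⊔ (C ⊔ A)) ⊓ B): not entailed.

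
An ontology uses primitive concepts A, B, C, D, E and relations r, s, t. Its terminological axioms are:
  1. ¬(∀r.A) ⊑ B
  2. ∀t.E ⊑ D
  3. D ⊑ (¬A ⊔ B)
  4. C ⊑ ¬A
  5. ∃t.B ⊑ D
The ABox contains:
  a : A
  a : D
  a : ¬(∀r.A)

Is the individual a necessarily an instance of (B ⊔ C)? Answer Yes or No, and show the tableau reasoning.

Yes

1. a : (B ⊔ C)?  L(a) = {A, D, ¬(∀r.A)} ∪ {(¬B ⊓ ¬C)}
   clash {B, ¬B} at a — a ∈ (B ⊔ C)
2. Hence a : (B ⊔ C): entailed.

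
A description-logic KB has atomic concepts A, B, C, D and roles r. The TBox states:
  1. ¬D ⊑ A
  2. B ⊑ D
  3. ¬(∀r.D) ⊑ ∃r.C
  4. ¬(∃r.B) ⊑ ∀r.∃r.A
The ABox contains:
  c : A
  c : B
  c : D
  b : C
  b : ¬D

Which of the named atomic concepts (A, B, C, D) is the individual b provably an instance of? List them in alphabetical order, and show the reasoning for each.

{A, C}

1. b : A?  L(b) = {C, ¬D} ∪ {¬A}
   clash {A, ¬A} at b — b ∈ A
2. b : B?  L(b) = {C, ¬D} ∪ {¬B}
   apply at b: ¬D⊑A
   open: L(b) ⊇ {A, C, ¬B, ¬D, ∀r.D, …} (+ ∃-successors) — b ∉ B possible
3. b : C?  L(b) = {C, ¬D} ∪ {¬C}
   clash {C, ¬C} at b — b ∈ C
4. b : D?  L(b) = {C, ¬D} ∪ {¬D}
   apply at b: ¬D⊑A
   open: L(b) ⊇ {A, C, ¬B, ¬D, ∀r.D, …} (+ ∃-successors) — b ∉ D possible
5. Entailed for b: {A, C}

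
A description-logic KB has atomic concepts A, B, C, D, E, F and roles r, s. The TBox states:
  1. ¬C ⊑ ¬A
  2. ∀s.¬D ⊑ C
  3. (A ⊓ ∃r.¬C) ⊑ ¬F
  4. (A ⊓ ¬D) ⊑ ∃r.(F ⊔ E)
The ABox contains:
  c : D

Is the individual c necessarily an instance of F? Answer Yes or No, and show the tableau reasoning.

No

1. c : F?  L(c) = {D} ∪ {¬F}
   open: L(c) ⊇ {C, D, ¬F} — c ∉ F possible
2. Hence c : F: not entailed.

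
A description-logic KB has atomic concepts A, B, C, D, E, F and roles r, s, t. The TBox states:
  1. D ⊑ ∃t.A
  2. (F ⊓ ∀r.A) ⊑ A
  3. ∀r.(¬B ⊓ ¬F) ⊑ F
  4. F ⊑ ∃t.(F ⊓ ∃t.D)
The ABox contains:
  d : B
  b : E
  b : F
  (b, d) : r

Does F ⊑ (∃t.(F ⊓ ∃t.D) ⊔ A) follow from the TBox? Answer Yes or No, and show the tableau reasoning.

1. F ⊑ (∃t.(F ⊓ ∃t.D) ⊔ A)  ⇔  (F ⊓ (∀t.(¬F ⊔ ∀t.¬D) ⊓ ¬A)) unsat w.r.t. T
   all branches close; clash {A, ¬A} at x₀
2. Hence F ⊑ (∃t.(F ⊓ ∃t.D) ⊔ A): entailed.

Yes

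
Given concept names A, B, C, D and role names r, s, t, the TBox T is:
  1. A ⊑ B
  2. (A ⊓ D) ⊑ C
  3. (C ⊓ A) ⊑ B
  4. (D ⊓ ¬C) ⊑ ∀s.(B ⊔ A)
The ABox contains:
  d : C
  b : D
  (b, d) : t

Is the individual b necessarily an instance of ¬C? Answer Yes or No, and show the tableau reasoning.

1. b : ¬C?  L(b) = {D} ∪ {C}
   open: L(b) ⊇ {C, D, ¬A} — b ∉ ¬C possible
2. Hence b : ¬C: not entailed.

No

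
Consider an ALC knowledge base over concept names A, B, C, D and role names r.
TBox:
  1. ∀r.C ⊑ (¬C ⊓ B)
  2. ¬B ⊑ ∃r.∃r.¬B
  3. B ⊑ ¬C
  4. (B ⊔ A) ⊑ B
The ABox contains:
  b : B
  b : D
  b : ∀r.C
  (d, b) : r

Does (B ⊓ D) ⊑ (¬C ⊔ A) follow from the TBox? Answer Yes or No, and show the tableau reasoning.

Yes

1. (B ⊓ D) ⊑ (¬C ⊔ A)  ⇔  ((B ⊓ D) ⊓ (C ⊓ ¬A)) unsat w.r.t. T
   all branches close; clash {C, ¬C} at x₀
2. Hence (B ⊓ D) ⊑ (¬C ⊔ A): entailed.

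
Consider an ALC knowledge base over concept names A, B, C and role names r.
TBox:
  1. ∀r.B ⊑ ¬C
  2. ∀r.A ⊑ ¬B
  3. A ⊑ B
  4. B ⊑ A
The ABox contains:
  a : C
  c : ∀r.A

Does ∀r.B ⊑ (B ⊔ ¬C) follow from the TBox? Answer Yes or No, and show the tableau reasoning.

Yes

1. ∀r.B ⊑ (B ⊔ ¬C)  ⇔  (∀r.B ⊓ (¬B ⊓ C)) unsat w.r.t. T
   all branches close; clash {B, ¬B} at x₀
2. Hence ∀r.B ⊑ (B ⊔ ¬C): entailed.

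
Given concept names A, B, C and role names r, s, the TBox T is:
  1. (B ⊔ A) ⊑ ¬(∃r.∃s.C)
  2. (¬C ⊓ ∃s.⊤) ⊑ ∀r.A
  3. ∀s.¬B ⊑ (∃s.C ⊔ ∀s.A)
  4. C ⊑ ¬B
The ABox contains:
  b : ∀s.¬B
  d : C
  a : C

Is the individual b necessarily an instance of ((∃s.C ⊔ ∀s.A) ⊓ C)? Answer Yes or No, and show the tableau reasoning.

1. b : ((∃s.C ⊔ ∀s.A) ⊓ C)?  L(b) = {∀s.¬B} ∪ {((∀s.¬C ⊓ ∃s.¬A) ⊔ ¬C)}
   apply at b: ∀s.¬B⊑(∃s.C ⊔ ∀s.A)
   open: L(b) ⊇ {¬A, ¬B, ¬C, ∀s.A, ∀s.¬B, …} — b ∉ ((∃s.C ⊔ ∀s.A) ⊓ C) possible
2. Hence b : ((∃s.C ⊔ ∀s.A) ⊓ C): not entailed.

No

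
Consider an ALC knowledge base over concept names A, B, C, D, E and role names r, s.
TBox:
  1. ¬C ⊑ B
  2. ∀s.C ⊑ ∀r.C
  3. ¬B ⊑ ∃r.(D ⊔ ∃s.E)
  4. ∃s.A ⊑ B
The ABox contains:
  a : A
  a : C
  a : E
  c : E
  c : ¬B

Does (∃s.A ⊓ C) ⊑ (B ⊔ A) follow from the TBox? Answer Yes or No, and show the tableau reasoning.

Yes

1. (∃s.A ⊓ C) ⊑ (B ⊔ A)  ⇔  ((∃s.A ⊓ C) ⊓ (¬B ⊓ ¬A)) unsat w.r.t. T
   all branches close; clash {B, ¬B} at x₀
2. Hence (∃s.A ⊓ C) ⊑ (B ⊔ A): entailed.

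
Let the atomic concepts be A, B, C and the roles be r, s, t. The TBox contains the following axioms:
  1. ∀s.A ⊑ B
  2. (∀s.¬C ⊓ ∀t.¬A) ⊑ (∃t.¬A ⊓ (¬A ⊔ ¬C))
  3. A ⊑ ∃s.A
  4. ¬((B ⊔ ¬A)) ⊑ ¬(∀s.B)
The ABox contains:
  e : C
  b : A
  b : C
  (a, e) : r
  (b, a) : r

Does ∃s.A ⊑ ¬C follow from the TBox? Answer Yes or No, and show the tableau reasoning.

No

1. ∃s.A ⊑ ¬C  ⇔  (∃s.A ⊓ C) unsat w.r.t. T
   open: L(x₀) ⊇ {B, C, ∃s.A, ∃s.C} (+ ∃-successors)
2. Hence ∃s.A ⊑ ¬C: not entailed.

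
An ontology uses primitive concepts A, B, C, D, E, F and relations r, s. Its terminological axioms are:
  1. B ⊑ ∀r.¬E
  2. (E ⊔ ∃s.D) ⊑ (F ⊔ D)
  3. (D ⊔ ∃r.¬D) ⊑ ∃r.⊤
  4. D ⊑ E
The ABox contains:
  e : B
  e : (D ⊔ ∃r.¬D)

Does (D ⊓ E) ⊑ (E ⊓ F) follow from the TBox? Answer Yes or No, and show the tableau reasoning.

1. (D ⊓ E) ⊑ (E ⊓ F)  ⇔  ((D ⊓ E) ⊓ (¬E ⊔ ¬F)) unsat w.r.t. T
   open: L(x₀) ⊇ {D, E, ¬B, ¬F, ∃r.⊤} (+ ∃-successors)
2. Hence (D ⊓ E) ⊑ (E ⊓ F): not entailed.

No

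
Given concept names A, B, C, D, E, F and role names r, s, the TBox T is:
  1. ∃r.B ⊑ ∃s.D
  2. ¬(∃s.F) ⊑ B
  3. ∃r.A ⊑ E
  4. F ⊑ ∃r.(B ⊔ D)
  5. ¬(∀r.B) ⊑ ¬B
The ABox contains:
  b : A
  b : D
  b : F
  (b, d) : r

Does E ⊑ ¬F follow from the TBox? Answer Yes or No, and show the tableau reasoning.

No

1. E ⊑ ¬F  ⇔  (E ⊓ F) unsat w.r.t. T
   apply at x₀: F⊑∃r.(B ⊔ D)
   open: L(x₀) ⊇ {E, F, ∀r.B, ∃r.(B ⊔ D), ∃s.D, …} (+ ∃-successors)
2. Hence E ⊑ ¬F: not entailed.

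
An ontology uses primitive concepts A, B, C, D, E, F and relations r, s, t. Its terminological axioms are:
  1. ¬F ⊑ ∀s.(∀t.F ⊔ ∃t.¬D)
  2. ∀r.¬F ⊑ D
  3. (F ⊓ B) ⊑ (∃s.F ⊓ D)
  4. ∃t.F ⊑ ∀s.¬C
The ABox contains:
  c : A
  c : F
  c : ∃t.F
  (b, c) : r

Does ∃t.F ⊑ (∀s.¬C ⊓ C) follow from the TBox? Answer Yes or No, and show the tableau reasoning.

No

1. ∃t.F ⊑ (∀s.¬C ⊓ C)  ⇔  (∃t.F ⊓ (∃s.C ⊔ ¬C)) unsat w.r.t. T
   apply at x₀: ∃t.F⊑∀s.¬C
   open: L(x₀) ⊇ {¬C, ¬F, ∀s.(∀t.F ⊔ ∃t.¬D), ∀s.¬C, ∃r.F, …} (+ ∃-successors)
2. Hence ∃t.F ⊑ (∀s.¬C ⊓ C): not entailed.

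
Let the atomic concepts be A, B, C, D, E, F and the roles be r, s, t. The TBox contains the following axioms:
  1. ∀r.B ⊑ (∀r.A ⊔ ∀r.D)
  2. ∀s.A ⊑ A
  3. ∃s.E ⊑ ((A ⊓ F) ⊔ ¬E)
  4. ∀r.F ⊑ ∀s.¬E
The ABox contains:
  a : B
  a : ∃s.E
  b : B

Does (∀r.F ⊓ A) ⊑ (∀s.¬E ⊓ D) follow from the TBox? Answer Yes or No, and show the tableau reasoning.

1. (∀r.F ⊓ A) ⊑ (∀s.¬E ⊓ D)  ⇔  ((∀r.F ⊓ A) ⊓ (∃s.E ⊔ ¬D)) unsat w.r.t. T
   apply at x₀: ∀r.F⊑∀s.¬E
   open: L(x₀) ⊇ {A, ¬D, ∀r.F, ∀s.¬E, ∃r.¬B} (+ ∃-successors)
2. Hence (∀r.F ⊓ A) ⊑ (∀s.¬E ⊓ D): not entailed.

No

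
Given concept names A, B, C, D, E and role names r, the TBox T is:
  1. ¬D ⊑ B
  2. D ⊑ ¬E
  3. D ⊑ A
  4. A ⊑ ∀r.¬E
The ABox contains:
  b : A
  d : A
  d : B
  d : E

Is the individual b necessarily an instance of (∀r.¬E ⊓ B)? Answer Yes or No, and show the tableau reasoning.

1. b : (∀r.¬E ⊓ B)?  L(b) = {A} ∪ {(∃r.E ⊔ ¬B)}
   apply at b: A⊑∀r.¬E
   open: L(b) ⊇ {A, D, ¬B, ¬E, ∀r.¬E} — b ∉ (∀r.¬E ⊓ B) possible
2. Hence b : (∀r.¬E ⊓ B): not entailed.

No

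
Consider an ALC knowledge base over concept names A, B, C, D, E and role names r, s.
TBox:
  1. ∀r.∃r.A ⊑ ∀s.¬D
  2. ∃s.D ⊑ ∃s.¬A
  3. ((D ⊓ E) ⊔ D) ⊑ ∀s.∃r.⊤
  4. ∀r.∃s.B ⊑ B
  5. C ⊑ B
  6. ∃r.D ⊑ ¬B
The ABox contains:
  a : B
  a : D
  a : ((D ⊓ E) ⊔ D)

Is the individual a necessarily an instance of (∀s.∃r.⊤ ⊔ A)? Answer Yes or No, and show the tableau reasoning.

1. a : (∀s.∃r.⊤ ⊔ A)?  L(a) = {B, D, ((D ⊓ E) ⊔ D)} ∪ {(∃s.∀r.⊥ ⊓ ¬A)}
   clash {B, ¬B} at a — a ∈ (∀s.∃r.⊤ ⊔ A)
2. Hence a : (∀s.∃r.⊤ ⊔ A): entailed.

Yes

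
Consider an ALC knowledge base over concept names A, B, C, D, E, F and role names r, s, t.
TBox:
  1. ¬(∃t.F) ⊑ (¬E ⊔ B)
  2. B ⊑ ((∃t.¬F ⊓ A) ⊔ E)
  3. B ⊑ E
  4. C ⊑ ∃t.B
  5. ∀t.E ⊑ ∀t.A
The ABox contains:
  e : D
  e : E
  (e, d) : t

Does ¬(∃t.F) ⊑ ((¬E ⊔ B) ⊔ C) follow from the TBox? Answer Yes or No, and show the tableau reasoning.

Yes

1. ¬(∃t.F) ⊑ ((¬E ⊔ B) ⊔ C)  ⇔  (∀t.¬F ⊓ ((E ⊓ ¬B) ⊓ ¬C)) unsat w.r.t. T
   all branches close; clash {B, ¬B} at x₀
2. Hence ¬(∃t.F) ⊑ ((¬E ⊔ B) ⊔ C): entailed.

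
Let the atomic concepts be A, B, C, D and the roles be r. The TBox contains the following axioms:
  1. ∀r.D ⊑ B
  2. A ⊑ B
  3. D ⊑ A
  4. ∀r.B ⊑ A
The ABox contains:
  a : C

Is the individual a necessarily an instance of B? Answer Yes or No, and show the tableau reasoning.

1. a : B?  L(a) = {C} ∪ {¬B}
   open: L(a) ⊇ {C, ¬A, ¬B, ¬D, ∃r.¬B, …} (+ ∃-successors) — a ∉ B possible
2. Hence a : B: not entailed.

No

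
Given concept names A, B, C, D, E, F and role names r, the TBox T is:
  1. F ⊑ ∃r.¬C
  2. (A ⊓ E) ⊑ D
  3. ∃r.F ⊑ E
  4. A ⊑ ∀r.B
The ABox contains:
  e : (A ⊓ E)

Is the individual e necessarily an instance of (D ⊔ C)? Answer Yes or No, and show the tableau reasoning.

1. e : (D ⊔ C)?  L(e) = {(A ⊓ E)} ∪ {(¬D ⊓ ¬C)}
   clash {D, ¬D} at e — e ∈ (D ⊔ C)
2. Hence e : (D ⊔ C): entailed.

Yes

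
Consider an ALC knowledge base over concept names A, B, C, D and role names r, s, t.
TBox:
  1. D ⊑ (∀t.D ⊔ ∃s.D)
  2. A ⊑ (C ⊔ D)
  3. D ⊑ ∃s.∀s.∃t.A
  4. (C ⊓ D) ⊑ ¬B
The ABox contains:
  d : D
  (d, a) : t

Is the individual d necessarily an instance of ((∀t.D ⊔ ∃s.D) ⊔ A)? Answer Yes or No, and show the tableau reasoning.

Yes

1. d : ((∀t.D ⊔ ∃s.D) ⊔ A)?  L(d) = {D} ∪ {((∃t.¬D ⊓ ∀s.¬D) ⊓ ¬A)}
   clash {D, ¬D} at an ∃-successor — d ∈ ((∀t.D ⊔ ∃s.D) ⊔ A)
2. Hence d : ((∀t.D ⊔ ∃s.D) ⊔ A): entailed.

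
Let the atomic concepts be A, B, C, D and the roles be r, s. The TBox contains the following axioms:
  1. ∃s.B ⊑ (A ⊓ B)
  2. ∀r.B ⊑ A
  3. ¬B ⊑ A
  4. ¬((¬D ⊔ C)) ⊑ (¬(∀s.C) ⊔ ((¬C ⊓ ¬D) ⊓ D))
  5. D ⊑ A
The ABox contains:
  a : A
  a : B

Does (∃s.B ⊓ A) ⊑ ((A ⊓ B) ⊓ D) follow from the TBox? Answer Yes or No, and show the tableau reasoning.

1. (∃s.B ⊓ A) ⊑ ((A ⊓ B) ⊓ D)  ⇔  ((∃s.B ⊓ A) ⊓ ((¬A ⊔ ¬B) ⊔ ¬D)) unsat w.r.t. T
   apply at x₀: ∃s.B⊑(A ⊓ B)
   open: L(x₀) ⊇ {A, B, ¬D, ∃s.B} (+ ∃-successors)
2. Hence (∃s.B ⊓ A) ⊑ ((A ⊓ B) ⊓ D): not entailed.

No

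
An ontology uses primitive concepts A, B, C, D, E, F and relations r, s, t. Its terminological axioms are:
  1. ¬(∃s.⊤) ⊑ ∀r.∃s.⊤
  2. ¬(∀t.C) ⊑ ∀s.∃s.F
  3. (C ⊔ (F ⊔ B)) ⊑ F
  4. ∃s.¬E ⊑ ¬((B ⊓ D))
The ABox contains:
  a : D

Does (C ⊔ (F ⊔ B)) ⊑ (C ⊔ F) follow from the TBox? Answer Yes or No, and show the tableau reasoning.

Yes

1. (C ⊔ (F ⊔ B)) ⊑ (C ⊔ F)  ⇔  ((C ⊔ (F ⊔ B)) ⊓ (¬C ⊓ ¬F)) unsat w.r.t. T
   all branches close; clash {F, ¬F} at x₀
2. Hence (C ⊔ (F ⊔ B)) ⊑ (C ⊔ F): entailed.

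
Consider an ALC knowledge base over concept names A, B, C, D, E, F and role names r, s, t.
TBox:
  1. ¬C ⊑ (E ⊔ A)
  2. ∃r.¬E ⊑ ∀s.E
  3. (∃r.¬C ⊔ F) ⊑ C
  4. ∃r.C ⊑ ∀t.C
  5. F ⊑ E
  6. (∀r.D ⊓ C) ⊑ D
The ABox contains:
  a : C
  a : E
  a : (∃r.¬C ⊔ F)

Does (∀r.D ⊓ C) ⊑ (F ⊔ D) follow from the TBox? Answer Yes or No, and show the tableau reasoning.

Yes

1. (∀r.D ⊓ C) ⊑ (F ⊔ D)  ⇔  ((∀r.D ⊓ C) ⊓ (¬F ⊓ ¬D)) unsat w.r.t. T
   all branches close; clash {D, ¬D} at x₀
2. Hence (∀r.D ⊓ C) ⊑ (F ⊔ D): entailed.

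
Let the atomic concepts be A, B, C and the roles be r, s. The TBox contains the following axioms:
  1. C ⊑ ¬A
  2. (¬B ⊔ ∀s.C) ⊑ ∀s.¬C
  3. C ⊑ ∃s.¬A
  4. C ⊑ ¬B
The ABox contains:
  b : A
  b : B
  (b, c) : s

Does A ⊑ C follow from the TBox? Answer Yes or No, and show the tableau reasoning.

No

1. A ⊑ C  ⇔  (A ⊓ ¬C) unsat w.r.t. T
   open: L(x₀) ⊇ {A, B, ¬C, ∃s.¬C} (+ ∃-successors)
2. Hence A ⊑ C: not entailed.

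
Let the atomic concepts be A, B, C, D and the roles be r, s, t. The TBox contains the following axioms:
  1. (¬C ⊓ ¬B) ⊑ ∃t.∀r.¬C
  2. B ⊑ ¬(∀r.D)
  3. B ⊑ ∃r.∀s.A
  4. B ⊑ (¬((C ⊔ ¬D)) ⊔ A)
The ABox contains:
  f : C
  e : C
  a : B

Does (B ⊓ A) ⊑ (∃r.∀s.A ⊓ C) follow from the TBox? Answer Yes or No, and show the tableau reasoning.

No

1. (B ⊓ A) ⊑ (∃r.∀s.A ⊓ C)  ⇔  ((B ⊓ A) ⊓ (∀r.∃s.¬A ⊔ ¬C)) unsat w.r.t. T
   apply at x₀: B⊑¬(∀r.D); B⊑∃r.∀s.A; B⊑(¬((C ⊔ ¬D)) ⊔ A)
   open: L(x₀) ⊇ {A, B, ¬C, ∃r.¬D, ∃r.∀s.A} (+ ∃-successors)
2. Hence (B ⊓ A) ⊑ (∃r.∀s.A ⊓ C): not entailed.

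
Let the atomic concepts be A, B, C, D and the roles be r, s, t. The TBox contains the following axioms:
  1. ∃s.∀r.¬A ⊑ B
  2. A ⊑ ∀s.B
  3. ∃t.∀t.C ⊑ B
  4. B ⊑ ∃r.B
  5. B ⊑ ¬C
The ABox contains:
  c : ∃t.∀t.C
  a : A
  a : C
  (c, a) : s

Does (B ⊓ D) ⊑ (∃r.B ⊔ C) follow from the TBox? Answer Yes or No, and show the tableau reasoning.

1. (B ⊓ D) ⊑ (∃r.B ⊔ C)  ⇔  ((B ⊓ D) ⊓ (∀r.¬B ⊓ ¬C)) unsat w.r.t. T
   all branches close; clash {B, ¬B} at an ∃-successor
2. Hence (B ⊓ D) ⊑ (∃r.B ⊔ C): entailed.

Yes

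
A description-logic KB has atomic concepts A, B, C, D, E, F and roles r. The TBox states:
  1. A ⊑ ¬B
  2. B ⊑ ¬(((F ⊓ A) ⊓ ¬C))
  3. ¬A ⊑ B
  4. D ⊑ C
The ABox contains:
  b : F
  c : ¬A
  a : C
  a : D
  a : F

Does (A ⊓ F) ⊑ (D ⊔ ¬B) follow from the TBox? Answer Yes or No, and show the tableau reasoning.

1. (A ⊓ F) ⊑ (D ⊔ ¬B)  ⇔  ((A ⊓ F) ⊓ (¬D ⊓ B)) unsat w.r.t. T
   all branches close; clash {B, ¬B} at x₀
2. Hence (A ⊓ F) ⊑ (D ⊔ ¬B): entailed.

Yes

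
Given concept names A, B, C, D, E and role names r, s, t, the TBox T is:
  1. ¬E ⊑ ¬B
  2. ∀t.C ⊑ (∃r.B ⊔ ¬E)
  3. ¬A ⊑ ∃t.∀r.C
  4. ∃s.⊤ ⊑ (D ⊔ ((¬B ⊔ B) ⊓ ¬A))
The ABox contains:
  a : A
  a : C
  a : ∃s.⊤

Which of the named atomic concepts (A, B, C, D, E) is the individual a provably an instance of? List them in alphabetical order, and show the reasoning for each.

{A, C, D}

1. a : A?  L(a) = {A, C, ∃s.⊤} ∪ {¬A}
   clash {A, ¬A} at a — a ∈ A
2. a : B?  L(a) = {A, C, ∃s.⊤} ∪ {¬B}
   apply at a: ∃s.⊤⊑(D ⊔ ((¬B ⊔ B) ⊓ ¬A))
   open: L(a) ⊇ {A, C, D, ¬B, ∃s.⊤, …} (+ ∃-successors) — a ∉ B possible
3. a : C?  L(a) = {A, C, ∃s.⊤} ∪ {¬C}
   clash {C, ¬C} at a — a ∈ C
4. a : D?  L(a) = {A, C, ∃s.⊤} ∪ {¬D}
   clash {A, ¬A} at a — a ∈ D
5. a : E?  L(a) = {A, C, ∃s.⊤} ∪ {¬E}
   apply at a: ¬E⊑¬B; ∃s.⊤⊑(D ⊔ ((¬B ⊔ B) ⊓ ¬A))
   open: L(a) ⊇ {A, C, D, ¬B, ¬E, …} (+ ∃-successors) — a ∉ E possible
6. Entailed for a: {A, C, D}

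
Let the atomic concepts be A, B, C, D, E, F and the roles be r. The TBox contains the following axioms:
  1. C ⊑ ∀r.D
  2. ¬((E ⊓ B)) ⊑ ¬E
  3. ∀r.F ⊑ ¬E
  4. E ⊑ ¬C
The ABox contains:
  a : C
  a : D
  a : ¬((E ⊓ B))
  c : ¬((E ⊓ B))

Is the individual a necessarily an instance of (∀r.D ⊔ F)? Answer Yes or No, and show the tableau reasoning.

Yes

1. a : (∀r.D ⊔ F)?  L(a) = {C, D, ¬((E ⊓ B))} ∪ {(∃r.¬D ⊓ ¬F)}
   clash {D, ¬D} at an ∃-successor — a ∈ (∀r.D ⊔ F)
2. Hence a : (∀r.D ⊔ F): entailed.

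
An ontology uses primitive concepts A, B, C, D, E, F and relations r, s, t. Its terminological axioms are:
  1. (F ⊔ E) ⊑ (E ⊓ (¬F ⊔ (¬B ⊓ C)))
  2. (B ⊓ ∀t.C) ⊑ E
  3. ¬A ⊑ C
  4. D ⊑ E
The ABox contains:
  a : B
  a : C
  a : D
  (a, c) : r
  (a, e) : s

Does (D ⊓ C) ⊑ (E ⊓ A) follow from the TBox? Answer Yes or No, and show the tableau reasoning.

No

1. (D ⊓ C) ⊑ (E ⊓ A)  ⇔  ((D ⊓ C) ⊓ (¬E ⊔ ¬A)) unsat w.r.t. T
   apply at x₀: D⊑E
   open: L(x₀) ⊇ {C, D, E, ¬A, ¬F}
2. Hence (D ⊓ C) ⊑ (E ⊓ A): not entailed.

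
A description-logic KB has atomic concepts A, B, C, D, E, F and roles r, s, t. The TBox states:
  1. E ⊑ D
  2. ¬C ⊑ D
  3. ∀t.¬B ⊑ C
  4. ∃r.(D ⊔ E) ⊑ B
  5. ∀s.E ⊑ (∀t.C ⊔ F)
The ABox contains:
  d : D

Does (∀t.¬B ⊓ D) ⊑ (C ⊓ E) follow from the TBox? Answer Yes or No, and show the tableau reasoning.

1. (∀t.¬B ⊓ D) ⊑ (C ⊓ E)  ⇔  ((∀t.¬B ⊓ D) ⊓ (¬C ⊔ ¬E)) unsat w.r.t. T
   apply at x₀: ∀t.¬B⊑C
   open: L(x₀) ⊇ {C, D, ¬E, ∀r.(¬D ⊓ ¬E), ∀t.¬B, …} (+ ∃-successors)
2. Hence (∀t.¬B ⊓ D) ⊑ (C ⊓ E): not entailed.

No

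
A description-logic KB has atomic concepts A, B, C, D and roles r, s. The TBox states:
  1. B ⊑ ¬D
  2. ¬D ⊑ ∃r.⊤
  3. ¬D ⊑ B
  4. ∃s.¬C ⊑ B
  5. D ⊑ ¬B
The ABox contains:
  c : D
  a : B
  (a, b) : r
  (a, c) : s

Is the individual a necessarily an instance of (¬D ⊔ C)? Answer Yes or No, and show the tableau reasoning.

1. a : (¬D ⊔ C)?  L(a) = {B} ∪ {(D ⊓ ¬C)}
   clash {D, ¬D} at a — a ∈ (¬D ⊔ C)
2. Hence a : (¬D ⊔ C): entailed.

Yes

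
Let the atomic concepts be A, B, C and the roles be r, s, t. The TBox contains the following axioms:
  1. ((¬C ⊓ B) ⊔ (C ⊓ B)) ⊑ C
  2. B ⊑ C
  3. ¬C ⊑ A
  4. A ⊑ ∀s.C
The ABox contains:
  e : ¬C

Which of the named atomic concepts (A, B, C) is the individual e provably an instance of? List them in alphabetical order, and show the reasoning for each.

1. e : A?  L(e) = {¬C} ∪ {¬A}
   clash {A, ¬A} at e — e ∈ A
2. e : B?  L(e) = {¬C} ∪ {¬B}
   apply at e: ¬C⊑A
   open: L(e) ⊇ {A, ¬B, ¬C, ∀s.C} — e ∉ B possible
3. e : C?  L(e) = {¬C} ∪ {¬C}
   apply at e: ¬C⊑A
   open: L(e) ⊇ {A, ¬B, ¬C, ∀s.C} — e ∉ C possible
4. Entailed for e: {A}

{A}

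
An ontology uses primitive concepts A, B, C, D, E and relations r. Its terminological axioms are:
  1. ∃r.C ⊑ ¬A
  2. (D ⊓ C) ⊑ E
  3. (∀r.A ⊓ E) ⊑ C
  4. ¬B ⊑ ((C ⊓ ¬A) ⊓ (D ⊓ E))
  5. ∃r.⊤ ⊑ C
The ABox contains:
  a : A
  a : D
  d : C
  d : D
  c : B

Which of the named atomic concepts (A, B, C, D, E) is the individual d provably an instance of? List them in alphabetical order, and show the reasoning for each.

1. d : A?  L(d) = {C, D} ∪ {¬A}
   open: L(d) ⊇ {B, C, D, E, ¬A} — d ∉ A possible
2. d : B?  L(d) = {C, D} ∪ {¬B}
   apply at d: ¬B⊑((C ⊓ ¬A) ⊓ (D ⊓ E))
   open: L(d) ⊇ {C, D, E, ¬A, ¬B, …} — d ∉ B possible
3. d : C?  L(d) = {C, D} ∪ {¬C}
   clash {C, ¬C} at d — d ∈ C
4. d : D?  L(d) = {C, D} ∪ {¬D}
   clash {D, ¬D} at d — d ∈ D
5. d : E?  L(d) = {C, D} ∪ {¬E}
   clash {E, ¬E} at d — d ∈ E
6. Entailed for d: {C, D, E}

{C, D, E}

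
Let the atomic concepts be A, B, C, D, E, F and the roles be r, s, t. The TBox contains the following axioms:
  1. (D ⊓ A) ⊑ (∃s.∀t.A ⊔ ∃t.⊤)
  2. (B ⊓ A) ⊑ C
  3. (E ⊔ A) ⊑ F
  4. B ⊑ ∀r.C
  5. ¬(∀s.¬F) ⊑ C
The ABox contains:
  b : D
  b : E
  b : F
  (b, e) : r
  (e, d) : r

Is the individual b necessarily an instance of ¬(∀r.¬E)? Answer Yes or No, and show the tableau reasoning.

No

1. b : ¬(∀r.¬E)?  L(b) = {D, E, F} ∪ {∀r.¬E}
   open: L(b) ⊇ {D, E, F, ¬A, ¬B, …} — b ∉ ¬(∀r.¬E) possible
2. Hence b : ¬(∀r.¬E): not entailed.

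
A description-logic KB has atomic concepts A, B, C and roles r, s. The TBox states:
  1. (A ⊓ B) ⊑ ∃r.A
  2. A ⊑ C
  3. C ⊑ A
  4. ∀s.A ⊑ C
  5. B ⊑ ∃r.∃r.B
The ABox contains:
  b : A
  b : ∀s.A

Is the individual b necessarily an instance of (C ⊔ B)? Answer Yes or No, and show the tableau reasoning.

1. b : (C ⊔ B)?  L(b) = {A, ∀s.A} ∪ {(¬C ⊓ ¬B)}
   clash {C, ¬C} at b — b ∈ (C ⊔ B)
2. Hence b : (C ⊔ B): entailed.

Yes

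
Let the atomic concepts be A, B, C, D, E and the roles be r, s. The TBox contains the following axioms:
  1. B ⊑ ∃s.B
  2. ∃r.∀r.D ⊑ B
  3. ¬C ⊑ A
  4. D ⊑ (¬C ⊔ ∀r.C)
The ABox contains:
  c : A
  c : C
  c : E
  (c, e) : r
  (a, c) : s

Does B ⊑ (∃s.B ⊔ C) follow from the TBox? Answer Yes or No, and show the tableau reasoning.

1. B ⊑ (∃s.B ⊔ C)  ⇔  (B ⊓ (∀s.¬B ⊓ ¬C)) unsat w.r.t. T
   all branches close; clash {B, ¬B} at an ∃-successor
2. Hence B ⊑ (∃s.B ⊔ C): entailed.

Yes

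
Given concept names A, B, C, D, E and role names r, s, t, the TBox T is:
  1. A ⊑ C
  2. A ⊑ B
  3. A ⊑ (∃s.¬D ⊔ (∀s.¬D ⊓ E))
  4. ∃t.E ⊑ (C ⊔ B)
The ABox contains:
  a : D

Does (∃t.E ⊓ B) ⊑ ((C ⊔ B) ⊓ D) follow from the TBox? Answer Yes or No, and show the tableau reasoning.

1. (∃t.E ⊓ B) ⊑ ((C ⊔ B) ⊓ D)  ⇔  ((∃t.E ⊓ B) ⊓ ((¬C ⊓ ¬B) ⊔ ¬D)) unsat w.r.t. T
   apply at x₀: ∃t.E⊑(C ⊔ B)
   open: L(x₀) ⊇ {B, ¬A, ¬D, ∃t.E} (+ ∃-successors)
2. Hence (∃t.E ⊓ B) ⊑ ((C ⊔ B) ⊓ D): not entailed.

No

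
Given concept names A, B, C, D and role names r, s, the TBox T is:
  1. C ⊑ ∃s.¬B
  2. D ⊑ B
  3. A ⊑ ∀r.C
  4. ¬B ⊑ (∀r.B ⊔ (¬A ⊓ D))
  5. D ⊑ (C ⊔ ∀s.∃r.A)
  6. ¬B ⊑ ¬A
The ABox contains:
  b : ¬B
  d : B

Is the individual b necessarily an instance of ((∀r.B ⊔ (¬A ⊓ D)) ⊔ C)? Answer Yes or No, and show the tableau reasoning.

1. b : ((∀r.B ⊔ (¬A ⊓ D)) ⊔ C)?  L(b) = {¬B} ∪ {((∃r.¬B ⊓ (A ⊔ ¬D)) ⊓ ¬C)}
   clash {D, ¬D} at b — b ∈ ((∀r.B ⊔ (¬A ⊓ D)) ⊔ C)
2. Hence b : ((∀r.B ⊔ (¬A ⊓ D)) ⊔ C): entailed.

Yes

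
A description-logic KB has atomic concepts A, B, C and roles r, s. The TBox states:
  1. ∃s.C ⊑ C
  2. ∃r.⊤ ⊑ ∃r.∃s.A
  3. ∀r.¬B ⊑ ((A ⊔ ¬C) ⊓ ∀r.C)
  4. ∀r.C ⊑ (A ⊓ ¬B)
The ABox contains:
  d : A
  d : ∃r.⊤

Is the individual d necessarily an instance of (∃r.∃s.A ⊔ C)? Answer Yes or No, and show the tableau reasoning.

1. d : (∃r.∃s.A ⊔ C)?  L(d) = {A, ∃r.⊤} ∪ {(∀r.∀s.¬A ⊓ ¬C)}
   clash {C, ¬C} at d — d ∈ (∃r.∃s.A ⊔ C)
2. Hence d : (∃r.∃s.A ⊔ C): entailed.

Yes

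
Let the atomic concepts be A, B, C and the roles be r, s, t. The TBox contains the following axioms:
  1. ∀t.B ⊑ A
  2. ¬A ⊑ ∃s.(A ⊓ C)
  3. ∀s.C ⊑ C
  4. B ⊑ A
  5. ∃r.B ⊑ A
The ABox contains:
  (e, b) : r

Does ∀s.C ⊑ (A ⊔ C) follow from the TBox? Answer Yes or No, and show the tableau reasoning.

Yes

1. ∀s.C ⊑ (A ⊔ C)  ⇔  (∀s.C ⊓ (¬A ⊓ ¬C)) unsat w.r.t. T
   all branches close; clash {A, ¬A} at x₀
2. Hence ∀s.C ⊑ (A ⊔ C): entailed.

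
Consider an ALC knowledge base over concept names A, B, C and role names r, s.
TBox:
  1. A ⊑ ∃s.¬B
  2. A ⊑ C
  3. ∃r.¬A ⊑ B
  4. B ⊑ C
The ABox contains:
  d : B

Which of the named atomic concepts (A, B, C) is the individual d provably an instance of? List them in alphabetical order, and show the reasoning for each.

{B, C}

1. d : A?  L(d) = {B} ∪ {¬A}
   apply at d: B⊑C
   open: L(d) ⊇ {B, C, ¬A} — d ∉ A possible
2. d : B?  L(d) = {B} ∪ {¬B}
   clash {B, ¬B} at d — d ∈ B
3. d : C?  L(d) = {B} ∪ {¬C}
   clash {C, ¬C} at d — d ∈ C
4. Entailed for d: {B, C}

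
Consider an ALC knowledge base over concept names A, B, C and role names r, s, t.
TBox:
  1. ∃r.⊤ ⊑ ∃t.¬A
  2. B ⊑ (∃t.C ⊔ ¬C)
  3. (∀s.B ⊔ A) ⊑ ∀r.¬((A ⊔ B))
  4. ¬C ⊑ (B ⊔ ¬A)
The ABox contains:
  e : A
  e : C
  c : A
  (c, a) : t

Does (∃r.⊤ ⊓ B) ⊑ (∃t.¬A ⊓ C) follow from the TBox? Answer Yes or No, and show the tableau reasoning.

No

1. (∃r.⊤ ⊓ B) ⊑ (∃t.¬A ⊓ C)  ⇔  ((∃r.⊤ ⊓ B) ⊓ (∀t.A ⊔ ¬C)) unsat w.r.t. T
   apply at x₀: ∃r.⊤⊑∃t.¬A; B⊑(∃t.C ⊔ ¬C)
   open: L(x₀) ⊇ {B, ¬A, ¬C, ∃r.⊤, ∃s.¬B, …} (+ ∃-successors)
2. Hence (∃r.⊤ ⊓ B) ⊑ (∃t.¬A ⊓ C): not entailed.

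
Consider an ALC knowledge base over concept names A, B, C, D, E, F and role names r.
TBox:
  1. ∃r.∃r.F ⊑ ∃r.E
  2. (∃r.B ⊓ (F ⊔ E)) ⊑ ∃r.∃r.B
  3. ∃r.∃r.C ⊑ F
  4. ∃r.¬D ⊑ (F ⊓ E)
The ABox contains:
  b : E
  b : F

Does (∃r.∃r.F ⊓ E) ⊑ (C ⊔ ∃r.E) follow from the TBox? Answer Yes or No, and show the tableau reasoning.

1. (∃r.∃r.F ⊓ E) ⊑ (C ⊔ ∃r.E)  ⇔  ((∃r.∃r.F ⊓ E) ⊓ (¬C ⊓ ∀r.¬E)) unsat w.r.t. T
   all branches close; clash {E, ¬E} at an ∃-successor
2. Hence (∃r.∃r.F ⊓ E) ⊑ (C ⊔ ∃r.E): entailed.

Yes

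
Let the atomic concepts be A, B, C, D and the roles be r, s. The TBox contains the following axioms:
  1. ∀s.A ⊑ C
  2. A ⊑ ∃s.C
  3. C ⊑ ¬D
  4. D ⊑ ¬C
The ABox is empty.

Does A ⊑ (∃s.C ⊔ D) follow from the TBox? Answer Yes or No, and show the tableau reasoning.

1. A ⊑ (∃s.C ⊔ D)  ⇔  (A ⊓ (∀s.¬C ⊓ ¬D)) unsat w.r.t. T
   all branches close; clash {C, ¬C} at an ∃-successor
2. Hence A ⊑ (∃s.C ⊔ D): entailed.

Yes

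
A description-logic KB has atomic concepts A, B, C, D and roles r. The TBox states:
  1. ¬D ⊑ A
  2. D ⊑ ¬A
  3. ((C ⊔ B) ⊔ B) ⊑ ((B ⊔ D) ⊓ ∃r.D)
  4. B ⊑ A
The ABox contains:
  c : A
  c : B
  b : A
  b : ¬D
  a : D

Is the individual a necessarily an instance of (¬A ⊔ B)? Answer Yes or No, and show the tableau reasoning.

Yes

1. a : (¬A ⊔ B)?  L(a) = {D} ∪ {(A ⊓ ¬B)}
   clash {A, ¬A} at a — a ∈ (¬A ⊔ B)
2. Hence a : (¬A ⊔ B): entailed.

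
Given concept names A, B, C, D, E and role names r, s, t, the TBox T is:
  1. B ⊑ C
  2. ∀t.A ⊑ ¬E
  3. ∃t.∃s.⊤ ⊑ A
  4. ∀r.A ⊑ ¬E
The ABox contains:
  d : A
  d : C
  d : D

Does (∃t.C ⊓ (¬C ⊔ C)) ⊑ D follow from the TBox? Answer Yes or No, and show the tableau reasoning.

1. (∃t.C ⊓ (¬C ⊔ C)) ⊑ D  ⇔  ((∃t.C ⊓ (¬C ⊔ C)) ⊓ ¬D) unsat w.r.t. T
   open: L(x₀) ⊇ {¬B, ¬C, ¬D, ∀t.∀s.⊥, ∃r.¬A, …} (+ ∃-successors)
2. Hence (∃t.C ⊓ (¬C ⊔ C)) ⊑ D: not entailed.

No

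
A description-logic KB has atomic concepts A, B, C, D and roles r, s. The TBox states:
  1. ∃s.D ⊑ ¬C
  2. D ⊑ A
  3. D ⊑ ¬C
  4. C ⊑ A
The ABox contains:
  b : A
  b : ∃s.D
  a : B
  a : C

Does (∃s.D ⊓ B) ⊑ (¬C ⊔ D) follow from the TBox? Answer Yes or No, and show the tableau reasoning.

Yes

1. (∃s.D ⊓ B) ⊑ (¬C ⊔ D)  ⇔  ((∃s.D ⊓ B) ⊓ (C ⊓ ¬D)) unsat w.r.t. T
   all branches close; clash {C, ¬C} at x₀
2. Hence (∃s.D ⊓ B) ⊑ (¬C ⊔ D): entailed.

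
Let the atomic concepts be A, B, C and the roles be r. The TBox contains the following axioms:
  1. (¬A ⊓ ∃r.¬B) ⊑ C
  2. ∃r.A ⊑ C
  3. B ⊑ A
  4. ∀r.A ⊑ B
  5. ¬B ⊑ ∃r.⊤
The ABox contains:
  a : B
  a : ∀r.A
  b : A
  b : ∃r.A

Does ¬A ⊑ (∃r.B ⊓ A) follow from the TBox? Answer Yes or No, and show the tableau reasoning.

No

1. ¬A ⊑ (∃r.B ⊓ A)  ⇔  (¬A ⊓ (∀r.¬B ⊔ ¬A)) unsat w.r.t. T
   open: L(x₀) ⊇ {C, ¬A, ¬B, ∃r.¬A, ∃r.⊤} (+ ∃-successors)
2. Hence ¬A ⊑ (∃r.B ⊓ A): not entailed.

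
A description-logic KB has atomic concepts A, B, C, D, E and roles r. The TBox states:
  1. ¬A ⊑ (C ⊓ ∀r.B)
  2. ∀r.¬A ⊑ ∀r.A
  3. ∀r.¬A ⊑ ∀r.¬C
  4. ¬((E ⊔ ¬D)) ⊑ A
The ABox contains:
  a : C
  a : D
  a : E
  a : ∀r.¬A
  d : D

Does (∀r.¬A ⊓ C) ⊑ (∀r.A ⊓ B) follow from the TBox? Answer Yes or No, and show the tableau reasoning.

1. (∀r.¬A ⊓ C) ⊑ (∀r.A ⊓ B)  ⇔  ((∀r.¬A ⊓ C) ⊓ (∃r.¬A ⊔ ¬B)) unsat w.r.t. T
   apply at x₀: ∀r.¬A⊑∀r.A; ∀r.¬A⊑∀r.¬C
   open: L(x₀) ⊇ {A, C, E, ¬B, ∀r.A, …}
2. Hence (∀r.¬A ⊓ C) ⊑ (∀r.A ⊓ B): not entailed.

No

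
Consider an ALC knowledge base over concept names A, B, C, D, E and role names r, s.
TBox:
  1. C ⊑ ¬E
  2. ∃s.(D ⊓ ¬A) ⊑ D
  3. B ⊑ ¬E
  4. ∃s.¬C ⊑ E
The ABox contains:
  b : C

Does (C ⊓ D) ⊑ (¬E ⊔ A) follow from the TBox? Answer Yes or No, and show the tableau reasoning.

1. (C ⊓ D) ⊑ (¬E ⊔ A)  ⇔  ((C ⊓ D) ⊓ (E ⊓ ¬A)) unsat w.r.t. T
   all branches close; clash {E, ¬E} at x₀
2. Hence (C ⊓ D) ⊑ (¬E ⊔ A): entailed.

Yes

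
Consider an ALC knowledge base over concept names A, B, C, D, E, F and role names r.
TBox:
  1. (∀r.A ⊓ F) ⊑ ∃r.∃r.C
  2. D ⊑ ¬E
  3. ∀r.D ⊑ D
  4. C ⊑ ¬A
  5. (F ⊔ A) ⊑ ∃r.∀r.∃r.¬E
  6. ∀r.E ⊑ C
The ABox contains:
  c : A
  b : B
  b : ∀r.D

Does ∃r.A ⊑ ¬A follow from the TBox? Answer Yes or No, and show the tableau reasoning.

1. ∃r.A ⊑ ¬A  ⇔  (∃r.A ⊓ A) unsat w.r.t. T
   open: L(x₀) ⊇ {A, ¬C, ¬D, ∃r.A, ∃r.¬A, …} (+ ∃-successors)
2. Hence ∃r.A ⊑ ¬A: not entailed.

No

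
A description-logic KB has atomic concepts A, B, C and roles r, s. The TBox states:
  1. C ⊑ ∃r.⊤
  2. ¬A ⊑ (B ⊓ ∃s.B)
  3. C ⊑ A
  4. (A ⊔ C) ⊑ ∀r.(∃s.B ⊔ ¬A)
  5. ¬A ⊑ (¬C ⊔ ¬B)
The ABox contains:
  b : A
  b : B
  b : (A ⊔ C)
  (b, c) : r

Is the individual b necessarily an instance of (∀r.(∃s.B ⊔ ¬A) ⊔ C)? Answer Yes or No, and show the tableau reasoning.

Yes

1. b : (∀r.(∃s.B ⊔ ¬A) ⊔ C)?  L(b) = {A, B, (A ⊔ C)} ∪ {(∃r.(∀s.¬B ⊓ A) ⊓ ¬C)}
   clash {A, ¬A} at an ∃-successor — b ∈ (∀r.(∃s.B ⊔ ¬A) ⊔ C)
2. Hence b : (∀r.(∃s.B ⊔ ¬A) ⊔ C): entailed.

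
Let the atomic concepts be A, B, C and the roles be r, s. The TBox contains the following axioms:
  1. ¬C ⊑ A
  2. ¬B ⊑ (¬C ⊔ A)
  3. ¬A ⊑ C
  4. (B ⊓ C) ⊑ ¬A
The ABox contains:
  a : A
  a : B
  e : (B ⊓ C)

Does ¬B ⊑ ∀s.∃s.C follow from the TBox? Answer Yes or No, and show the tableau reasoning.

No

1. ¬B ⊑ ∀s.∃s.C  ⇔  (¬B ⊓ ∃s.∀s.¬C) unsat w.r.t. T
   apply at x₀: ¬B⊑(¬C ⊔ A)
   open: L(x₀) ⊇ {A, ¬B, ∃s.∀s.¬C} (+ ∃-successors)
2. Hence ¬B ⊑ ∀s.∃s.C: not entailed.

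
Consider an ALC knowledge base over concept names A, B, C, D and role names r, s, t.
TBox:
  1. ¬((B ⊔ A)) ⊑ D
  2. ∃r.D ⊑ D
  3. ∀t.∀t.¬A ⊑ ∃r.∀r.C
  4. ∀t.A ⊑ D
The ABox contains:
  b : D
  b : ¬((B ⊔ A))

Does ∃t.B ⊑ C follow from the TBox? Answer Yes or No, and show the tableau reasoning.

1. ∃t.B ⊑ C  ⇔  (∃t.B ⊓ ¬C) unsat w.r.t. T
   open: L(x₀) ⊇ {B, ¬C, ∀r.¬D, ∃t.B, ∃t.¬A, …} (+ ∃-successors)
2. Hence ∃t.B ⊑ C: not entailed.

No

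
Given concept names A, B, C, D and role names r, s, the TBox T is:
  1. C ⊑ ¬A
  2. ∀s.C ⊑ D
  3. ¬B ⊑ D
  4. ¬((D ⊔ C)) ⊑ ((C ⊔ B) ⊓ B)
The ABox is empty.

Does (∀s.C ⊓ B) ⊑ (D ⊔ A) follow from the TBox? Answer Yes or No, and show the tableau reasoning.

Yes

1. (∀s.C ⊓ B) ⊑ (D ⊔ A)  ⇔  ((∀s.C ⊓ B) ⊓ (¬D ⊓ ¬A)) unsat w.r.t. T
   all branches close; clash {D, ¬D} at x₀
2. Hence (∀s.C ⊓ B) ⊑ (D ⊔ A): entailed.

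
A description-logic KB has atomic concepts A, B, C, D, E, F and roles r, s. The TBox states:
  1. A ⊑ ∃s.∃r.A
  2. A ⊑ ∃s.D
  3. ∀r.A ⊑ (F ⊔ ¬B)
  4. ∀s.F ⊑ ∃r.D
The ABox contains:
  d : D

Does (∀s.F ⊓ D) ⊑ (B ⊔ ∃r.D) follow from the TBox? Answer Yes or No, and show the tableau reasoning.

Yes

1. (∀s.F ⊓ D) ⊑ (B ⊔ ∃r.D)  ⇔  ((∀s.F ⊓ D) ⊓ (¬B ⊓ ∀r.¬D)) unsat w.r.t. T
   all branches close; clash {D, ¬D} at an ∃-successor
2. Hence (∀s.F ⊓ D) ⊑ (B ⊔ ∃r.D): entailed.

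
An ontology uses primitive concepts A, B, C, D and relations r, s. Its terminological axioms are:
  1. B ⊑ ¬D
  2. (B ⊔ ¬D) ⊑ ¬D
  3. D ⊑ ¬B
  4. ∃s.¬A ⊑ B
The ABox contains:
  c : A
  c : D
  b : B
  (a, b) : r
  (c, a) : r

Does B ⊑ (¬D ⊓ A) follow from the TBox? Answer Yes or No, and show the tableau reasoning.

No

1. B ⊑ (¬D ⊓ A)  ⇔  (B ⊓ (D ⊔ ¬A)) unsat w.r.t. T
   apply at x₀: B⊑¬D
   open: L(x₀) ⊇ {B, ¬A, ¬D}
2. Hence B ⊑ (¬D ⊓ A): not entailed.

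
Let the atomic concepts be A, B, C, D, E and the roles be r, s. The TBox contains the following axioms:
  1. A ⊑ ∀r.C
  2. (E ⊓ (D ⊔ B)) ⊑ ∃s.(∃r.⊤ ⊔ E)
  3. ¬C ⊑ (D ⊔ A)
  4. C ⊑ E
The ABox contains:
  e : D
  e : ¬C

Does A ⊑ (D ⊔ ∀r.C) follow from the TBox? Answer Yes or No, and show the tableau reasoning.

Yes

1. A ⊑ (D ⊔ ∀r.C)  ⇔  (A ⊓ (¬D ⊓ ∃r.¬C)) unsat w.r.t. T
   all branches close; clash {C, ¬C} at an ∃-successor
2. Hence A ⊑ (D ⊔ ∀r.C): entailed.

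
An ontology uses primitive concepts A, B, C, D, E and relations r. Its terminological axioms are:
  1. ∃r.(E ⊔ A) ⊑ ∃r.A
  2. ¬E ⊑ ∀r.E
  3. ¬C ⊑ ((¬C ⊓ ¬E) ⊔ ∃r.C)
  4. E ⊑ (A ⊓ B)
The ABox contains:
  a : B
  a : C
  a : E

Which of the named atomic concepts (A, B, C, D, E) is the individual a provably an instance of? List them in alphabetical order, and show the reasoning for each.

1. a : A?  L(a) = {B, C, E} ∪ {¬A}
   clash {A, ¬A} at a — a ∈ A
2. a : B?  L(a) = {B, C, E} ∪ {¬B}
   clash {B, ¬B} at a — a ∈ B
3. a : C?  L(a) = {B, C, E} ∪ {¬C}
   clash {C, ¬C} at a — a ∈ C
4. a : D?  L(a) = {B, C, E} ∪ {¬D}
   apply at a: E⊑(A ⊓ B)
   open: L(a) ⊇ {A, B, C, E, ¬D, …} — a ∉ D possible
5. a : E?  L(a) = {B, C, E} ∪ {¬E}
   clash {E, ¬E} at a — a ∈ E
6. Entailed for a: {A, B, C, E}

{A, B, C, E}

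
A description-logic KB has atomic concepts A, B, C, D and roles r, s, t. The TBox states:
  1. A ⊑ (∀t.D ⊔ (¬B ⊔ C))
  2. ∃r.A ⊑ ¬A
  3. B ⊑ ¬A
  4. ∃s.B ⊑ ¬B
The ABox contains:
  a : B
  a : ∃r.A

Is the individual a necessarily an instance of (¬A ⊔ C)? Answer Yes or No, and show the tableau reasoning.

Yes

1. a : (¬A ⊔ C)?  L(a) = {B, ∃r.A} ∪ {(A ⊓ ¬C)}
   clash {A, ¬A} at a — a ∈ (¬A ⊔ C)
2. Hence a : (¬A ⊔ C): entailed.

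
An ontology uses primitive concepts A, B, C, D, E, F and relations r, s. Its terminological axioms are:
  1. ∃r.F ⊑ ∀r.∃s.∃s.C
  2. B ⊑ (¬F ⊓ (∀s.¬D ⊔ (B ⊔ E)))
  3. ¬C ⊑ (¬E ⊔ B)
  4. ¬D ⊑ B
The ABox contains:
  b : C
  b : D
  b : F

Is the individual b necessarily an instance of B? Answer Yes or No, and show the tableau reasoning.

No

1. b : B?  L(b) = {C, D, F} ∪ {¬B}
   open: L(b) ⊇ {C, D, F, ¬B, ∀r.¬F} — b ∉ B possible
2. Hence b : B: not entailed.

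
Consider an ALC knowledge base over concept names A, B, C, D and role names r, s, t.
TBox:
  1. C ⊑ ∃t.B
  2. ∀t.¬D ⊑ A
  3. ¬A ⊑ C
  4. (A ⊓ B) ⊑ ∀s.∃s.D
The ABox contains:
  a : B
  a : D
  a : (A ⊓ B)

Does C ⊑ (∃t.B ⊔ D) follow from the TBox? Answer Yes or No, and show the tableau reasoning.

1. C ⊑ (∃t.B ⊔ D)  ⇔  (C ⊓ (∀t.¬B ⊓ ¬D)) unsat w.r.t. T
   all branches close; clash {B, ¬B} at an ∃-successor
2. Hence C ⊑ (∃t.B ⊔ D): entailed.

Yes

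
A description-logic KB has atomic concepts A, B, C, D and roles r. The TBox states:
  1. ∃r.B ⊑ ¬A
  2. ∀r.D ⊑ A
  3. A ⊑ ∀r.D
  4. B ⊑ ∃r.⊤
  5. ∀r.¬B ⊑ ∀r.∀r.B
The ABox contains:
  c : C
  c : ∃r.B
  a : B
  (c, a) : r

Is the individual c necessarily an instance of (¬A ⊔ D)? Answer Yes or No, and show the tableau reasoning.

1. c : (¬A ⊔ D)?  L(c) = {C, ∃r.B} ∪ {(A ⊓ ¬D)}
   clash {A, ¬A} at c — c ∈ (¬A ⊔ D)
2. Hence c : (¬A ⊔ D): entailed.

Yes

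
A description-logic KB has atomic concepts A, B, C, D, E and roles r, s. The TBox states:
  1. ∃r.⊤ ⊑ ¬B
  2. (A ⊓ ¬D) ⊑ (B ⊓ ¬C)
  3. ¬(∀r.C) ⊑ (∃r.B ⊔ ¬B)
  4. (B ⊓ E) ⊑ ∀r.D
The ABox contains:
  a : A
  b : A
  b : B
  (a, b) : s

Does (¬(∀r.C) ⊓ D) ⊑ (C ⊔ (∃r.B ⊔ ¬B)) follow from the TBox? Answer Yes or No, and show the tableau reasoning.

1. (¬(∀r.C) ⊓ D) ⊑ (C ⊔ (∃r.B ⊔ ¬B))  ⇔  ((∃r.¬C ⊓ D) ⊓ (¬C ⊓ (∀r.¬B ⊓ B))) unsat w.r.t. T
   all branches close; clash {B, ¬B} at x₀
2. Hence (¬(∀r.C) ⊓ D) ⊑ (C ⊔ (∃r.B ⊔ ¬B)): entailed.

Yes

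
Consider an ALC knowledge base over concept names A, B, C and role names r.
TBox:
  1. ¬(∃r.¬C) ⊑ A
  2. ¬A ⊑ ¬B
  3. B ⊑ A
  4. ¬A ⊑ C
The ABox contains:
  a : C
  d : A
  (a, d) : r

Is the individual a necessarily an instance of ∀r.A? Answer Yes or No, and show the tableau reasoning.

No

1. a : ∀r.A?  L(a) = {C} ∪ {∃r.¬A}
   open: L(a) ⊇ {A, C, ∃r.¬A} (+ ∃-successors) — a ∉ ∀r.A possible
2. Hence a : ∀r.A: not entailed.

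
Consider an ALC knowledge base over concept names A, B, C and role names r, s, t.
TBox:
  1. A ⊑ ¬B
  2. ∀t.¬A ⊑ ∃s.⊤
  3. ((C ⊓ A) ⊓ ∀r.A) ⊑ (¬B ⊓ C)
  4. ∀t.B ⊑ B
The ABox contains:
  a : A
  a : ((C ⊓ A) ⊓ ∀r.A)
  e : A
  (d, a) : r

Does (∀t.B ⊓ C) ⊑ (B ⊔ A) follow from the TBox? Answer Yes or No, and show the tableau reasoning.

1. (∀t.B ⊓ C) ⊑ (B ⊔ A)  ⇔  ((∀t.B ⊓ C) ⊓ (¬B ⊓ ¬A)) unsat w.r.t. T
   all branches close; clash {B, ¬B} at x₀
2. Hence (∀t.B ⊓ C) ⊑ (B ⊔ A): entailed.

Yes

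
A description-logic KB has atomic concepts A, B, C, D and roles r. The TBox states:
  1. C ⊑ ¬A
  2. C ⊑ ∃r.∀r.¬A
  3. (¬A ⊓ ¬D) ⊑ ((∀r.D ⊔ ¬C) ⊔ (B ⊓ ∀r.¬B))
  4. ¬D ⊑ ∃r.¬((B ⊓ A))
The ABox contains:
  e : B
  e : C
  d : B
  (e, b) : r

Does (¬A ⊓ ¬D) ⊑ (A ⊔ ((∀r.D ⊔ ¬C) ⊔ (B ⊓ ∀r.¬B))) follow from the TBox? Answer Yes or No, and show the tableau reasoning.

Yes

1. (¬A ⊓ ¬D) ⊑ (A ⊔ ((∀r.D ⊔ ¬C) ⊔ (B ⊓ ∀r.¬B)))  ⇔  ((¬A ⊓ ¬D) ⊓ (¬A ⊓ ((∃r.¬D ⊓ C) ⊓ (¬B ⊔ ∃r.B)))) unsat w.r.t. T
   all branches close; clash {B, ¬B} at an ∃-successor
2. Hence (¬A ⊓ ¬D) ⊑ (A ⊔ ((∀r.D ⊔ ¬C) ⊔ (B ⊓ ∀r.¬B))): entailed.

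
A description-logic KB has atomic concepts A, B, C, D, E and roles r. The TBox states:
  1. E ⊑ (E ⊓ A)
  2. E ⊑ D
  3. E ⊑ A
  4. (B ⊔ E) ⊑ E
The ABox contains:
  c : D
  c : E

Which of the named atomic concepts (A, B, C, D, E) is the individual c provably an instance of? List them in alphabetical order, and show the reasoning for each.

1. c : A?  L(c) = {D, E} ∪ {¬A}
   clash {A, ¬A} at c — c ∈ A
2. c : B?  L(c) = {D, E} ∪ {¬B}
   apply at c: E⊑(E ⊓ A); E⊑A
   open: L(c) ⊇ {A, D, E, ¬B} — c ∉ B possible
3. c : C?  L(c) = {D, E} ∪ {¬C}
   apply at c: E⊑(E ⊓ A); E⊑A
   open: L(c) ⊇ {A, D, E, ¬C} — c ∉ C possible
4. c : D?  L(c) = {D, E} ∪ {¬D}
   clash {D, ¬D} at c — c ∈ D
5. c : E?  L(c) = {D, E} ∪ {¬E}
   clash {E, ¬E} at c — c ∈ E
6. Entailed for c: {A, D, E}

{A, D, E}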